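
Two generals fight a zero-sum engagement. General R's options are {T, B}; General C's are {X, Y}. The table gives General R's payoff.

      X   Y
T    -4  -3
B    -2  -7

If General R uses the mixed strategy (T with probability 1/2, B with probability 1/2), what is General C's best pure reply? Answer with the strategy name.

If General C plays X, General R's expected payoff is (1/2)·(-4) + (1/2)·(-2) = -3.
If General C plays Y, General R's expected payoff is (1/2)·(-3) + (1/2)·(-7) = -5.
General C minimizes General R's payoff; the smallest is -5, so the best response is Y.

Y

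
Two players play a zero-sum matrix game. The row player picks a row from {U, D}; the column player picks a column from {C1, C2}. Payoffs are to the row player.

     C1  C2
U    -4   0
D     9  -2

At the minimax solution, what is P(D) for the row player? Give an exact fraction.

4/15

Row minima: U → -4, D → -2; maximin = -2.
Column maxima: C1 → 9, C2 → 0; minimax = 0.
-2 ≠ 0, so there is no saddle point; optimal play is mixed.
Let the row player play U with probability p. Expected payoff against C1: (-4)p + 9(1−p) = −13p + 9; against C2: 0p + (-2)(1−p) = 2p − 2.
Setting these equal: −13p + 9 = 2p − 2 ⇒ −15p = -11 ⇒ p = 11/15, and the value is (-13)·(11/15) + 9 = -8/15.
For the column player: with q = P(C1), equating U's and D's payoffs gives −4q = 11q − 2 ⇒ q = 2/15.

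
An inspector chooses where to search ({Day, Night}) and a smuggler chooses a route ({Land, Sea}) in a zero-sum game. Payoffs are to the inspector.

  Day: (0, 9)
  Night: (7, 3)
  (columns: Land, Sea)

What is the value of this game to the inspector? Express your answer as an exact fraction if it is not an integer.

Row minima: Day → 0, Night → 3; maximin = 3.
Column maxima: Land → 7, Sea → 9; minimax = 7.
3 ≠ 7, so there is no saddle point; optimal play is mixed.
Let the inspector play Day with probability p. Expected payoff against Land: 0p + 7(1−p) = −7p + 7; against Sea: 9p + 3(1−p) = 6p + 3.
Setting these equal: −7p + 7 = 6p + 3 ⇒ −13p = -4 ⇒ p = 4/13, and the value is (-7)·(4/13) + 7 = 63/13.
For the smuggler: with q = P(Land), equating Day's and Night's payoffs gives −9q + 9 = 4q + 3 ⇒ q = 6/13.

63/13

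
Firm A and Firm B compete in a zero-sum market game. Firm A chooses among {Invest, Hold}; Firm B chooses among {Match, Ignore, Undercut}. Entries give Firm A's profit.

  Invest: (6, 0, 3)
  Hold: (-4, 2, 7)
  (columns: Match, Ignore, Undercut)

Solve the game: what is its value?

Row minima: Invest → 0, Hold → -4; maximin = 0.
Column maxima: Match → 6, Ignore → 2, Undercut → 7; minimax = 2.
0 ≠ 2, so there is no saddle point; optimal play is mixed.
Undercut is strictly dominated by Ignore (it gives Firm A strictly more in every row), so Firm B never plays it.
On the remaining 2×2 (Invest, Hold vs Match, Ignore):
Let Firm A play Invest with probability p. Expected payoff against Match: 6p + (-4)(1−p) = 10p − 4; against Ignore: 0p + 2(1−p) = −2p + 2.
Setting these equal: 10p − 4 = −2p + 2 ⇒ 12p = 6 ⇒ p = 1/2, and the value is (10)·(1/2) − 4 = 1.
For Firm B: with q = P(Match), equating Invest's and Hold's payoffs gives 6q = −6q + 2 ⇒ q = 1/6.

1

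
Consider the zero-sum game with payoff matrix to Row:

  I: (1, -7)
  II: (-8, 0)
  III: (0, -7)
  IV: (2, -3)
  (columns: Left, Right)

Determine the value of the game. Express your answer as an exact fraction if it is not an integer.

Row minima: I → -7, II → -8, III → -7, IV → -3; maximin = -3.
Column maxima: Left → 2, Right → 0; minimax = 0.
-3 ≠ 0, so there is no saddle point; optimal play is mixed.
I is strictly dominated by IV, so Row never plays it.
III is strictly dominated by IV, so Row never plays it.
On the remaining 2×2 (II, IV vs Left, Right):
Let Row play II with probability p. Expected payoff against Left: (-8)p + 2(1−p) = −10p + 2; against Right: 0p + (-3)(1−p) = 3p − 3.
Setting these equal: −10p + 2 = 3p − 3 ⇒ −13p = -5 ⇒ p = 5/13, and the value is (-10)·(5/13) + 2 = -24/13.
For Column: with q = P(Left), equating II's and IV's payoffs gives −8q = 5q − 3 ⇒ q = 3/13.

-24/13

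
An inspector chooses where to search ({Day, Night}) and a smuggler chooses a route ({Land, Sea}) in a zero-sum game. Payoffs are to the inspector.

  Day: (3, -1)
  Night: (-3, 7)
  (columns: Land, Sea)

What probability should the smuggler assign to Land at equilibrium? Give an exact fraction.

Row minima: Day → -1, Night → -3; maximin = -1.
Column maxima: Land → 3, Sea → 7; minimax = 3.
-1 ≠ 3, so there is no saddle point; optimal play is mixed.
Let the inspector play Day with probability p. Expected payoff against Land: 3p + (-3)(1−p) = 6p − 3; against Sea: (-1)p + 7(1−p) = −8p + 7.
Setting these equal: 6p − 3 = −8p + 7 ⇒ 14p = 10 ⇒ p = 5/7, and the value is (6)·(5/7) − 3 = 9/7.
For the smuggler: with q = P(Land), equating Day's and Night's payoffs gives 4q − 1 = −10q + 7 ⇒ q = 4/7.

4/7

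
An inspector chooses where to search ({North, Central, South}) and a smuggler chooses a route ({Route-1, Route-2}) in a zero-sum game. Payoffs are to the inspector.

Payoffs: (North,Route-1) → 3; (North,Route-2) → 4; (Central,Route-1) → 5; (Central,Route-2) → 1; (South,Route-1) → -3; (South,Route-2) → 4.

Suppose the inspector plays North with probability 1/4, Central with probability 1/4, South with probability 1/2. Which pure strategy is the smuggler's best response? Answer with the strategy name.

If the smuggler plays Route-1, the inspector's expected payoff is (1/4)·3 + (1/4)·5 + (1/2)·(-3) = 1/2.
If the smuggler plays Route-2, the inspector's expected payoff is (1/4)·4 + (1/4)·1 + (1/2)·4 = 13/4.
The smuggler minimizes the inspector's payoff; the smallest is 1/2, so the best response is Route-1.

Route-1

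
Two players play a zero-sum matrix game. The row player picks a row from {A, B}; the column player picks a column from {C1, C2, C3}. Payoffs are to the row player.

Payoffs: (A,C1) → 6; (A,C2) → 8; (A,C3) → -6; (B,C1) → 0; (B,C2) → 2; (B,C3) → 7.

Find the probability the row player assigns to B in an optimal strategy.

12/19

Row minima: A → -6, B → 0; maximin = 0.
Column maxima: C1 → 6, C2 → 8, C3 → 7; minimax = 6.
0 ≠ 6, so there is no saddle point; optimal play is mixed.
C2 is strictly dominated by C1 (it gives the row player strictly more in every row), so the column player never plays it.
On the remaining 2×2 (A, B vs C1, C3):
Let the row player play A with probability p. Expected payoff against C1: 6p + 0(1−p) = 6p; against C3: (-6)p + 7(1−p) = −13p + 7.
Setting these equal: 6p = −13p + 7 ⇒ 19p = 7 ⇒ p = 7/19, and the value is (6)·(7/19) = 42/19.
For the column player: with q = P(C1), equating A's and B's payoffs gives 12q − 6 = −7q + 7 ⇒ q = 13/19.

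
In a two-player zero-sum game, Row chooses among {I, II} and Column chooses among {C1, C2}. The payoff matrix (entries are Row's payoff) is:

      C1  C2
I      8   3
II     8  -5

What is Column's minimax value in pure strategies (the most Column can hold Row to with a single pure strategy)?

3

Column maxima: C1 → 8, C2 → 3.
The smallest of these is 3.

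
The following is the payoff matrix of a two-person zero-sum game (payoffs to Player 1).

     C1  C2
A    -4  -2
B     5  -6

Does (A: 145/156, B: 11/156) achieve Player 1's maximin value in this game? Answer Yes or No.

Against C1 this mix gives (145/156)·(-4) + (11/156)·5 = -175/52.
Against C2 this mix gives (145/156)·(-2) + (11/156)·(-6) = -89/39.
Player 2 will play C1, holding Player 1 to -175/52. Shifting weight toward the row that does better against C1 would raise this floor (the equalizing mix achieves -34/13 against both C1 and C2), so the proposed strategy is not optimal.

No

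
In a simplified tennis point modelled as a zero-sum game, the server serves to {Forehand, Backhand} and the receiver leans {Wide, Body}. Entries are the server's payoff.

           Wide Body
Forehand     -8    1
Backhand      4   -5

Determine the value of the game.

Row minima: Forehand → -8, Backhand → -5; maximin = -5.
Column maxima: Wide → 4, Body → 1; minimax = 1.
-5 ≠ 1, so there is no saddle point; optimal play is mixed.
Let the server play Forehand with probability p. Expected payoff against Wide: (-8)p + 4(1−p) = −12p + 4; against Body: 1p + (-5)(1−p) = 6p − 5.
Setting these equal: −12p + 4 = 6p − 5 ⇒ −18p = -9 ⇒ p = 1/2, and the value is (-12)·(1/2) + 4 = -2.
For the receiver: with q = P(Wide), equating Forehand's and Backhand's payoffs gives −9q + 1 = 9q − 5 ⇒ q = 1/3.

-2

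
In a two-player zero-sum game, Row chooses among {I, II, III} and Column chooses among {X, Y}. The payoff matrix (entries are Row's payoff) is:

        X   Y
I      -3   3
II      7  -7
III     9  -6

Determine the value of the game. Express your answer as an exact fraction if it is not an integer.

3/7

Row minima: I → -3, II → -7, III → -6; maximin = -3.
Column maxima: X → 9, Y → 3; minimax = 3.
-3 ≠ 3, so there is no saddle point; optimal play is mixed.
II is strictly dominated by III, so Row never plays it.
On the remaining 2×2 (I, III vs X, Y):
Let Row play I with probability p. Expected payoff against X: (-3)p + 9(1−p) = −12p + 9; against Y: 3p + (-6)(1−p) = 9p − 6.
Setting these equal: −12p + 9 = 9p − 6 ⇒ −21p = -15 ⇒ p = 5/7, and the value is (-12)·(5/7) + 9 = 3/7.
For Column: with q = P(X), equating I's and III's payoffs gives −6q + 3 = 15q − 6 ⇒ q = 3/7.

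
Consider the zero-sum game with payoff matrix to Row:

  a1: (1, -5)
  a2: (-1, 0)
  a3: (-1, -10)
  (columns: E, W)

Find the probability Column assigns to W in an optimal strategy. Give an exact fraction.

2/7

Row minima: a1 → -5, a2 → -1, a3 → -10; maximin = -1.
Column maxima: E → 1, W → 0; minimax = 0.
-1 ≠ 0, so there is no saddle point; optimal play is mixed.
a3 is strictly dominated by a1, so Row never plays it.
On the remaining 2×2 (a1, a2 vs E, W):
Let Row play a1 with probability p. Expected payoff against E: 1p + (-1)(1−p) = 2p − 1; against W: (-5)p + 0(1−p) = −5p.
Setting these equal: 2p − 1 = −5p ⇒ 7p = 1 ⇒ p = 1/7, and the value is (2)·(1/7) − 1 = -5/7.
For Column: with q = P(E), equating a1's and a2's payoffs gives 6q − 5 = −q ⇒ q = 5/7.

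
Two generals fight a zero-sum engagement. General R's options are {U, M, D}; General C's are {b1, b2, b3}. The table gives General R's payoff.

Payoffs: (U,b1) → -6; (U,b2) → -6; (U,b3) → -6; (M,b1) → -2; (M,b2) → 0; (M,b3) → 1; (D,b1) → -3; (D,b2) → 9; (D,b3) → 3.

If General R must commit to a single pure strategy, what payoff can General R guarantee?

-2

Row minima: U → -6, M → -2, D → -3.
The best of these is -2.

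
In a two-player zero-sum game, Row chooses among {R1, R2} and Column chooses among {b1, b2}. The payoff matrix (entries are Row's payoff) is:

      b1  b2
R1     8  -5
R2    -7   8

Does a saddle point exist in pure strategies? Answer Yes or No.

Row minima: R1 → -5, R2 → -7; maximin = -5.
Column maxima: b1 → 8, b2 → 8; minimax = 8.
-5 ≠ 8, so no pure-strategy equilibrium exists.

No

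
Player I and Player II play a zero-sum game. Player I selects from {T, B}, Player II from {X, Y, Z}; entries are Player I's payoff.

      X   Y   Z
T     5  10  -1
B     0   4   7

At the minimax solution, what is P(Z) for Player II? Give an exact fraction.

5/13

Row minima: T → -1, B → 0; maximin = 0.
Column maxima: X → 5, Y → 10, Z → 7; minimax = 5.
0 ≠ 5, so there is no saddle point; optimal play is mixed.
Y is strictly dominated by X (it gives Player I strictly more in every row), so Player II never plays it.
On the remaining 2×2 (T, B vs X, Z):
Let Player I play T with probability p. Expected payoff against X: 5p + 0(1−p) = 5p; against Z: (-1)p + 7(1−p) = −8p + 7.
Setting these equal: 5p = −8p + 7 ⇒ 13p = 7 ⇒ p = 7/13, and the value is (5)·(7/13) = 35/13.
For Player II: with q = P(X), equating T's and B's payoffs gives 6q − 1 = −7q + 7 ⇒ q = 8/13.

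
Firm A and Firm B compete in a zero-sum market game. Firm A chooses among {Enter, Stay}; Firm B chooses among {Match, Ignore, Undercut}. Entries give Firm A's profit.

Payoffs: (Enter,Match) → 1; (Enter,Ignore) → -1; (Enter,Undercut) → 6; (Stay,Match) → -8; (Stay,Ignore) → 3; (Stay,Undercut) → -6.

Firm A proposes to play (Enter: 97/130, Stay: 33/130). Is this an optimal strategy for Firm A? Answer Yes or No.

Against Match this mix gives (97/130)·1 + (33/130)·(-8) = -167/130.
Against Ignore this mix gives (97/130)·(-1) + (33/130)·3 = 1/65.
Against Undercut this mix gives (97/130)·6 + (33/130)·(-6) = 192/65.
Firm B will play Match, holding Firm A to -167/130. Shifting weight toward the row that does better against Match would raise this floor (the equalizing mix achieves -5/13 against both Match and Ignore), so the proposed strategy is not optimal.

No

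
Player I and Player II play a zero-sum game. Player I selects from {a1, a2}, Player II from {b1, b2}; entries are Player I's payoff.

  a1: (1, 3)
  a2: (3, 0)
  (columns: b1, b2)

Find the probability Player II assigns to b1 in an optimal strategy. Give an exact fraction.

3/5

Row minima: a1 → 1, a2 → 0; maximin = 1.
Column maxima: b1 → 3, b2 → 3; minimax = 3.
1 ≠ 3, so there is no saddle point; optimal play is mixed.
Let Player I play a1 with probability p. Expected payoff against b1: 1p + 3(1−p) = −2p + 3; against b2: 3p + 0(1−p) = 3p.
Setting these equal: −2p + 3 = 3p ⇒ −5p = -3 ⇒ p = 3/5, and the value is (-2)·(3/5) + 3 = 9/5.
For Player II: with q = P(b1), equating a1's and a2's payoffs gives −2q + 3 = 3q ⇒ q = 3/5.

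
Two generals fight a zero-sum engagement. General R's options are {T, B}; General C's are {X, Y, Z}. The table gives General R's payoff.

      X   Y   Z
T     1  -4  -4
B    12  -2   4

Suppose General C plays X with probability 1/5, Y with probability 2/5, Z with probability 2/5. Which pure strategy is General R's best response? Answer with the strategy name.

B

Expected payoff of T: (1/5)·1 + (2/5)·(-4) + (2/5)·(-4) = -3.
Expected payoff of B: (1/5)·12 + (2/5)·(-2) + (2/5)·4 = 16/5.
The largest is 16/5, so General R's best response is B.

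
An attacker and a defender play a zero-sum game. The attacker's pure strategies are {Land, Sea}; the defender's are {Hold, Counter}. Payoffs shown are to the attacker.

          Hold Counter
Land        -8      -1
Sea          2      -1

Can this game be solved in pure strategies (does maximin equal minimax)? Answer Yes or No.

Row minima: Land → -8, Sea → -1; maximin = -1.
Column maxima: Hold → 2, Counter → -1; minimax = -1.
maximin = minimax = -1, so a saddle point exists.

Yes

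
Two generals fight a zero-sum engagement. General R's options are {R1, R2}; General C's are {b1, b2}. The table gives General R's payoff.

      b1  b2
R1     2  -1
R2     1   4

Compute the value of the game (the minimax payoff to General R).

Row minima: R1 → -1, R2 → 1; maximin = 1.
Column maxima: b1 → 2, b2 → 4; minimax = 2.
1 ≠ 2, so there is no saddle point; optimal play is mixed.
Let General R play R1 with probability p. Expected payoff against b1: 2p + 1(1−p) = p + 1; against b2: (-1)p + 4(1−p) = −5p + 4.
Setting these equal: p + 1 = −5p + 4 ⇒ 6p = 3 ⇒ p = 1/2, and the value is (1)·(1/2) + 1 = 3/2.
For General C: with q = P(b1), equating R1's and R2's payoffs gives 3q − 1 = −3q + 4 ⇒ q = 5/6.

3/2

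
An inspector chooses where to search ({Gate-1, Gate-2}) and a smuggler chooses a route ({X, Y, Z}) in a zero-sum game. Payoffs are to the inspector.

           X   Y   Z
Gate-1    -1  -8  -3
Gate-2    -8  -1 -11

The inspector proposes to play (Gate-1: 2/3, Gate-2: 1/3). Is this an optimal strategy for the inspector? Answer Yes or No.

Against X this mix gives (2/3)·(-1) + (1/3)·(-8) = -10/3.
Against Y this mix gives (2/3)·(-8) + (1/3)·(-1) = -17/3.
Against Z this mix gives (2/3)·(-3) + (1/3)·(-11) = -17/3.
All of the smuggler's active replies (Y, Z) yield -17/3, and no column does worse for the inspector. The mix makes the smuggler indifferent and guarantees -17/3, so it is optimal.

Yes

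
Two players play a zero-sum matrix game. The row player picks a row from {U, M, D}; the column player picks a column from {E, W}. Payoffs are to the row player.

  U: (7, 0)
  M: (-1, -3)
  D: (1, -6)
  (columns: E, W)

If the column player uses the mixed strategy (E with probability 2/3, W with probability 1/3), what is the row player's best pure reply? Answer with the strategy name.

Expected payoff of U: (2/3)·7 + (1/3)·0 = 14/3.
Expected payoff of M: (2/3)·(-1) + (1/3)·(-3) = -5/3.
Expected payoff of D: (2/3)·1 + (1/3)·(-6) = -4/3.
The largest is 14/3, so the row player's best response is U.

U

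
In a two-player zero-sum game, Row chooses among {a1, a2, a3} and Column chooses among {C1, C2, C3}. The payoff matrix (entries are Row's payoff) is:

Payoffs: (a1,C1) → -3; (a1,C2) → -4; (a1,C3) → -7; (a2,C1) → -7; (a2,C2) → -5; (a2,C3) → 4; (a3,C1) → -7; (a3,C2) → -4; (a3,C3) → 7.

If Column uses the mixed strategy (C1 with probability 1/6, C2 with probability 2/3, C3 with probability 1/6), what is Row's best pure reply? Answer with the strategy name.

a3

Expected payoff of a1: (1/6)·(-3) + (2/3)·(-4) + (1/6)·(-7) = -13/3.
Expected payoff of a2: (1/6)·(-7) + (2/3)·(-5) + (1/6)·4 = -23/6.
Expected payoff of a3: (1/6)·(-7) + (2/3)·(-4) + (1/6)·7 = -8/3.
The largest is -8/3, so Row's best response is a3.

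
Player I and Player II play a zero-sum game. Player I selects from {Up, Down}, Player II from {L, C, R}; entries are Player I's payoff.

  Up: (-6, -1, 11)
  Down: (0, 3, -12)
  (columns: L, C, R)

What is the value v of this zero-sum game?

Row minima: Up → -6, Down → -12; maximin = -6.
Column maxima: L → 0, C → 3, R → 11; minimax = 0.
-6 ≠ 0, so there is no saddle point; optimal play is mixed.
C is strictly dominated by L (it gives Player I strictly more in every row), so Player II never plays it.
On the remaining 2×2 (Up, Down vs L, R):
Let Player I play Up with probability p. Expected payoff against L: (-6)p + 0(1−p) = −6p; against R: 11p + (-12)(1−p) = 23p − 12.
Setting these equal: −6p = 23p − 12 ⇒ −29p = -12 ⇒ p = 12/29, and the value is (-6)·(12/29) = -72/29.
For Player II: with q = P(L), equating Up's and Down's payoffs gives −17q + 11 = 12q − 12 ⇒ q = 23/29.

-72/29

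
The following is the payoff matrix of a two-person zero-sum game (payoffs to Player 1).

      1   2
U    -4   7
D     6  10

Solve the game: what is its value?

6

Row minima: U → -4, D → 6; maximin = 6.
Column maxima: 1 → 6, 2 → 10; minimax = 6.
Since maximin = minimax = 6, there is a saddle point and the value is 6.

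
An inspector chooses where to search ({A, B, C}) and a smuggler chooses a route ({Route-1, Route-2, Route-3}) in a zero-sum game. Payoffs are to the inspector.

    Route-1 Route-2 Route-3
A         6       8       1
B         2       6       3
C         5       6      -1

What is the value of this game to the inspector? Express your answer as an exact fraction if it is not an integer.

Row minima: A → 1, B → 2, C → -1; maximin = 2.
Column maxima: Route-1 → 6, Route-2 → 8, Route-3 → 3; minimax = 3.
2 ≠ 3, so there is no saddle point; optimal play is mixed.
C is strictly dominated by A, so the inspector never plays it.
Route-2 is strictly dominated by Route-1 (it gives the inspector strictly more in every row), so the smuggler never plays it.
On the remaining 2×2 (A, B vs Route-1, Route-3):
Let the inspector play A with probability p. Expected payoff against Route-1: 6p + 2(1−p) = 4p + 2; against Route-3: 1p + 3(1−p) = −2p + 3.
Setting these equal: 4p + 2 = −2p + 3 ⇒ 6p = 1 ⇒ p = 1/6, and the value is (4)·(1/6) + 2 = 8/3.
For the smuggler: with q = P(Route-1), equating A's and B's payoffs gives 5q + 1 = −q + 3 ⇒ q = 1/3.

8/3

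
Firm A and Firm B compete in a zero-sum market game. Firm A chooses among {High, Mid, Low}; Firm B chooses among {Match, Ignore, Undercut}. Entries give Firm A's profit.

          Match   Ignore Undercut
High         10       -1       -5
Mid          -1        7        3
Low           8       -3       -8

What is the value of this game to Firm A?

25/19

Row minima: High → -5, Mid → -1, Low → -8; maximin = -1.
Column maxima: Match → 10, Ignore → 7, Undercut → 3; minimax = 3.
-1 ≠ 3, so there is no saddle point; optimal play is mixed.
Low is strictly dominated by High, so Firm A never plays it.
Ignore is strictly dominated by Undercut (it gives Firm A strictly more in every row), so Firm B never plays it.
On the remaining 2×2 (High, Mid vs Match, Undercut):
Let Firm A play High with probability p. Expected payoff against Match: 10p + (-1)(1−p) = 11p − 1; against Undercut: (-5)p + 3(1−p) = −8p + 3.
Setting these equal: 11p − 1 = −8p + 3 ⇒ 19p = 4 ⇒ p = 4/19, and the value is (11)·(4/19) − 1 = 25/19.
For Firm B: with q = P(Match), equating High's and Mid's payoffs gives 15q − 5 = −4q + 3 ⇒ q = 8/19.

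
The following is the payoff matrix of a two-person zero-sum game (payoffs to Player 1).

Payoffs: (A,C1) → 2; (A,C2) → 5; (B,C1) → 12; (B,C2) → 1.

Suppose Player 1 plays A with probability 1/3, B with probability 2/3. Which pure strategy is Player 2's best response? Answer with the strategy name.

If Player 2 plays C1, Player 1's expected payoff is (1/3)·2 + (2/3)·12 = 26/3.
If Player 2 plays C2, Player 1's expected payoff is (1/3)·5 + (2/3)·1 = 7/3.
Player 2 minimizes Player 1's payoff; the smallest is 7/3, so the best response is C2.

C2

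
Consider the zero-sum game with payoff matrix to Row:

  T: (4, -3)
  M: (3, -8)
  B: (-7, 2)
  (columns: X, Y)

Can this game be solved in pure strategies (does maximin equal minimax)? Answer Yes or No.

Row minima: T → -3, M → -8, B → -7; maximin = -3.
Column maxima: X → 4, Y → 2; minimax = 2.
-3 ≠ 2, so no pure-strategy equilibrium exists.

No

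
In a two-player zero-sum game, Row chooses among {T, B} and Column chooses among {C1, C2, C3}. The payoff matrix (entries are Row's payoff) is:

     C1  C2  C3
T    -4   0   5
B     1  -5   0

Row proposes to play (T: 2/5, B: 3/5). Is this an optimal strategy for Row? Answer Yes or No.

Against C1 this mix gives (2/5)·(-4) + (3/5)·1 = -1.
Against C2 this mix gives (2/5)·0 + (3/5)·(-5) = -3.
Against C3 this mix gives (2/5)·5 + (3/5)·0 = 2.
Column will play C2, holding Row to -3. Shifting weight toward the row that does better against C2 would raise this floor (the equalizing mix achieves -2 against both C2 and C1), so the proposed strategy is not optimal.

No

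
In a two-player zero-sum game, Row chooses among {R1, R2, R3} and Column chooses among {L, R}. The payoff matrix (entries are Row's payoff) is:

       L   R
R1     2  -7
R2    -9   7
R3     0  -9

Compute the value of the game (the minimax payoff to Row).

Row minima: R1 → -7, R2 → -9, R3 → -9; maximin = -7.
Column maxima: L → 2, R → 7; minimax = 2.
-7 ≠ 2, so there is no saddle point; optimal play is mixed.
R3 is strictly dominated by R1, so Row never plays it.
On the remaining 2×2 (R1, R2 vs L, R):
Let Row play R1 with probability p. Expected payoff against L: 2p + (-9)(1−p) = 11p − 9; against R: (-7)p + 7(1−p) = −14p + 7.
Setting these equal: 11p − 9 = −14p + 7 ⇒ 25p = 16 ⇒ p = 16/25, and the value is (11)·(16/25) − 9 = -49/25.
For Column: with q = P(L), equating R1's and R2's payoffs gives 9q − 7 = −16q + 7 ⇒ q = 14/25.

-49/25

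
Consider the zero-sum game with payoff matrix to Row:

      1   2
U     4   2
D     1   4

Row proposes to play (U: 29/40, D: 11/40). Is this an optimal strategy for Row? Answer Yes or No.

No

Against 1 this mix gives (29/40)·4 + (11/40)·1 = 127/40.
Against 2 this mix gives (29/40)·2 + (11/40)·4 = 51/20.
Column will play 2, holding Row to 51/20. Shifting weight toward the row that does better against 2 would raise this floor (the equalizing mix achieves 14/5 against both 2 and 1), so the proposed strategy is not optimal.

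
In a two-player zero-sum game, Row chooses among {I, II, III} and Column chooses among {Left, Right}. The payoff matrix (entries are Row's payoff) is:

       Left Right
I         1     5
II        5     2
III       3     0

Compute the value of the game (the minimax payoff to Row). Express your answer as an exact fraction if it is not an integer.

23/7

Row minima: I → 1, II → 2, III → 0; maximin = 2.
Column maxima: Left → 5, Right → 5; minimax = 5.
2 ≠ 5, so there is no saddle point; optimal play is mixed.
III is strictly dominated by II, so Row never plays it.
On the remaining 2×2 (I, II vs Left, Right):
Let Row play I with probability p. Expected payoff against Left: 1p + 5(1−p) = −4p + 5; against Right: 5p + 2(1−p) = 3p + 2.
Setting these equal: −4p + 5 = 3p + 2 ⇒ −7p = -3 ⇒ p = 3/7, and the value is (-4)·(3/7) + 5 = 23/7.
For Column: with q = P(Left), equating I's and II's payoffs gives −4q + 5 = 3q + 2 ⇒ q = 3/7.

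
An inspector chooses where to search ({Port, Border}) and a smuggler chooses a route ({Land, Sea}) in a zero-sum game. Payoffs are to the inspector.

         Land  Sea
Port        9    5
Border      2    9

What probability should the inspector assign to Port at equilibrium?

7/11

Row minima: Port → 5, Border → 2; maximin = 5.
Column maxima: Land → 9, Sea → 9; minimax = 9.
5 ≠ 9, so there is no saddle point; optimal play is mixed.
Let the inspector play Port with probability p. Expected payoff against Land: 9p + 2(1−p) = 7p + 2; against Sea: 5p + 9(1−p) = −4p + 9.
Setting these equal: 7p + 2 = −4p + 9 ⇒ 11p = 7 ⇒ p = 7/11, and the value is (7)·(7/11) + 2 = 71/11.
For the smuggler: with q = P(Land), equating Port's and Border's payoffs gives 4q + 5 = −7q + 9 ⇒ q = 4/11.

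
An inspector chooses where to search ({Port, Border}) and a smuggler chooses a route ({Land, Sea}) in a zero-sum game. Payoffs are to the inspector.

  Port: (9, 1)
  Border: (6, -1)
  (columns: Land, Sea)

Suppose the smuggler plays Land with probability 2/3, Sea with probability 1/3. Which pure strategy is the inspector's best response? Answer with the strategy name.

Expected payoff of Port: (2/3)·9 + (1/3)·1 = 19/3.
Expected payoff of Border: (2/3)·6 + (1/3)·(-1) = 11/3.
The largest is 19/3, so the inspector's best response is Port.

Port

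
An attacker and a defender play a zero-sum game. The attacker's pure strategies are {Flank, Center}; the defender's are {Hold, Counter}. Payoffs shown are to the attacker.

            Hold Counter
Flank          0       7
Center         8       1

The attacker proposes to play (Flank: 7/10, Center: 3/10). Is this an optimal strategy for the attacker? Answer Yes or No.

Against Hold this mix gives (7/10)·0 + (3/10)·8 = 12/5.
Against Counter this mix gives (7/10)·7 + (3/10)·1 = 26/5.
The defender will play Hold, holding the attacker to 12/5. Shifting weight toward the row that does better against Hold would raise this floor (the equalizing mix achieves 4 against both Hold and Counter), so the proposed strategy is not optimal.

No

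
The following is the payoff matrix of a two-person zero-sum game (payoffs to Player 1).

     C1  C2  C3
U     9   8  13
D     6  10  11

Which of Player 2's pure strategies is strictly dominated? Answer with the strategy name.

C1 holds Player 1's payoff strictly below C3 in every row: 9 < 13, 6 < 11.
So C3 is strictly dominated for Player 2.

C3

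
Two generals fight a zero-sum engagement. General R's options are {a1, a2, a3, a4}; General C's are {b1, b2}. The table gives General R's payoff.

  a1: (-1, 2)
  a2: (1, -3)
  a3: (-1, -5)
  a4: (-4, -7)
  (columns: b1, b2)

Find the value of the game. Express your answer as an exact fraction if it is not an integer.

Row minima: a1 → -1, a2 → -3, a3 → -5, a4 → -7; maximin = -1.
Column maxima: b1 → 1, b2 → 2; minimax = 1.
-1 ≠ 1, so there is no saddle point; optimal play is mixed.
a3 is strictly dominated by a2, so General R never plays it.
a4 is strictly dominated by a1, so General R never plays it.
On the remaining 2×2 (a1, a2 vs b1, b2):
Let General R play a1 with probability p. Expected payoff against b1: (-1)p + 1(1−p) = −2p + 1; against b2: 2p + (-3)(1−p) = 5p − 3.
Setting these equal: −2p + 1 = 5p − 3 ⇒ −7p = -4 ⇒ p = 4/7, and the value is (-2)·(4/7) + 1 = -1/7.
For General C: with q = P(b1), equating a1's and a2's payoffs gives −3q + 2 = 4q − 3 ⇒ q = 5/7.

-1/7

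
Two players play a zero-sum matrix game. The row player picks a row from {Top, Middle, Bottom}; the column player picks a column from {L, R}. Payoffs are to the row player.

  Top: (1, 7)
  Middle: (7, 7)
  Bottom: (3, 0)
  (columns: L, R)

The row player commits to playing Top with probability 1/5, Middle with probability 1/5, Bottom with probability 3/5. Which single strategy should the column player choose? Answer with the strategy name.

R

If the column player plays L, the row player's expected payoff is (1/5)·1 + (1/5)·7 + (3/5)·3 = 17/5.
If the column player plays R, the row player's expected payoff is (1/5)·7 + (1/5)·7 + (3/5)·0 = 14/5.
The column player minimizes the row player's payoff; the smallest is 14/5, so the best response is R.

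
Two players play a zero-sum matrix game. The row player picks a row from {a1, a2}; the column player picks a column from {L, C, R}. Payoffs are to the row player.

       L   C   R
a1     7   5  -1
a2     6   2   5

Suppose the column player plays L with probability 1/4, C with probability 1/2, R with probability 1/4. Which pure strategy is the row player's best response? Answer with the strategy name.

Expected payoff of a1: (1/4)·7 + (1/2)·5 + (1/4)·(-1) = 4.
Expected payoff of a2: (1/4)·6 + (1/2)·2 + (1/4)·5 = 15/4.
The largest is 4, so the row player's best response is a1.

a1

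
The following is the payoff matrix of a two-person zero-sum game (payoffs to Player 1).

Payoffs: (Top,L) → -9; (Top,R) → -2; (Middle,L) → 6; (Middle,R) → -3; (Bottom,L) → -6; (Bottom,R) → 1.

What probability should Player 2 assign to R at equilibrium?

3/4

Row minima: Top → -9, Middle → -3, Bottom → -6; maximin = -3.
Column maxima: L → 6, R → 1; minimax = 1.
-3 ≠ 1, so there is no saddle point; optimal play is mixed.
Top is strictly dominated by Bottom, so Player 1 never plays it.
On the remaining 2×2 (Middle, Bottom vs L, R):
Let Player 1 play Middle with probability p. Expected payoff against L: 6p + (-6)(1−p) = 12p − 6; against R: (-3)p + 1(1−p) = −4p + 1.
Setting these equal: 12p − 6 = −4p + 1 ⇒ 16p = 7 ⇒ p = 7/16, and the value is (12)·(7/16) − 6 = -3/4.
For Player 2: with q = P(L), equating Middle's and Bottom's payoffs gives 9q − 3 = −7q + 1 ⇒ q = 1/4.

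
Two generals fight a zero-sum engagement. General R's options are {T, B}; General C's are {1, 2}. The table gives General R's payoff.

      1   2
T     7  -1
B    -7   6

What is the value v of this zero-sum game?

5/3

Row minima: T → -1, B → -7; maximin = -1.
Column maxima: 1 → 7, 2 → 6; minimax = 6.
-1 ≠ 6, so there is no saddle point; optimal play is mixed.
Let General R play T with probability p. Expected payoff against 1: 7p + (-7)(1−p) = 14p − 7; against 2: (-1)p + 6(1−p) = −7p + 6.
Setting these equal: 14p − 7 = −7p + 6 ⇒ 21p = 13 ⇒ p = 13/21, and the value is (14)·(13/21) − 7 = 5/3.
For General C: with q = P(1), equating T's and B's payoffs gives 8q − 1 = −13q + 6 ⇒ q = 1/3.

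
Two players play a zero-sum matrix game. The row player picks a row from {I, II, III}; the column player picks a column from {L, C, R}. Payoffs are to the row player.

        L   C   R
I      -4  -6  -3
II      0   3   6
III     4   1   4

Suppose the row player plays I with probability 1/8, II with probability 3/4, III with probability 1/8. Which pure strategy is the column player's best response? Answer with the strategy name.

If the column player plays L, the row player's expected payoff is (1/8)·(-4) + (3/4)·0 + (1/8)·4 = 0.
If the column player plays C, the row player's expected payoff is (1/8)·(-6) + (3/4)·3 + (1/8)·1 = 13/8.
If the column player plays R, the row player's expected payoff is (1/8)·(-3) + (3/4)·6 + (1/8)·4 = 37/8.
The column player minimizes the row player's payoff; the smallest is 0, so the best response is L.

L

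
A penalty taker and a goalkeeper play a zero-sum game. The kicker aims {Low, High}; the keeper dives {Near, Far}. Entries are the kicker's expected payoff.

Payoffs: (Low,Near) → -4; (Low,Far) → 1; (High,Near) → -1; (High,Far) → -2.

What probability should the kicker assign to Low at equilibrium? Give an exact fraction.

Row minima: Low → -4, High → -2; maximin = -2.
Column maxima: Near → -1, Far → 1; minimax = -1.
-2 ≠ -1, so there is no saddle point; optimal play is mixed.
Let the kicker play Low with probability p. Expected payoff against Near: (-4)p + (-1)(1−p) = −3p − 1; against Far: 1p + (-2)(1−p) = 3p − 2.
Setting these equal: −3p − 1 = 3p − 2 ⇒ −6p = -1 ⇒ p = 1/6, and the value is (-3)·(1/6) − 1 = -3/2.
For the keeper: with q = P(Near), equating Low's and High's payoffs gives −5q + 1 = q − 2 ⇒ q = 1/2.

1/6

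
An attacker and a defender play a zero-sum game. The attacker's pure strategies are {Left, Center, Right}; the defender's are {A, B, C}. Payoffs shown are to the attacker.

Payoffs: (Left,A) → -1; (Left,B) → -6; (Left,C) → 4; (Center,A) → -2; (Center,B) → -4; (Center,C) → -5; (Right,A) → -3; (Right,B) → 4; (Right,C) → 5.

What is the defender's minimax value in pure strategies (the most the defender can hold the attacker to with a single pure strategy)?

-1

Column maxima: A → -1, B → 4, C → 5.
The smallest of these is -1.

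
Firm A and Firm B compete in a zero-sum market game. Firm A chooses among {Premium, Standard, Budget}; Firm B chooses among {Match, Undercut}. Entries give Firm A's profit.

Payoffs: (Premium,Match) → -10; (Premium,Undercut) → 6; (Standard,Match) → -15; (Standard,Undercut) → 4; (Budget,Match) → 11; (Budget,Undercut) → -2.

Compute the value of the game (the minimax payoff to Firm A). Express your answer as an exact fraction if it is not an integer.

46/29

Row minima: Premium → -10, Standard → -15, Budget → -2; maximin = -2.
Column maxima: Match → 11, Undercut → 6; minimax = 6.
-2 ≠ 6, so there is no saddle point; optimal play is mixed.
Standard is strictly dominated by Premium, so Firm A never plays it.
On the remaining 2×2 (Premium, Budget vs Match, Undercut):
Let Firm A play Premium with probability p. Expected payoff against Match: (-10)p + 11(1−p) = −21p + 11; against Undercut: 6p + (-2)(1−p) = 8p − 2.
Setting these equal: −21p + 11 = 8p − 2 ⇒ −29p = -13 ⇒ p = 13/29, and the value is (-21)·(13/29) + 11 = 46/29.
For Firm B: with q = P(Match), equating Premium's and Budget's payoffs gives −16q + 6 = 13q − 2 ⇒ q = 8/29.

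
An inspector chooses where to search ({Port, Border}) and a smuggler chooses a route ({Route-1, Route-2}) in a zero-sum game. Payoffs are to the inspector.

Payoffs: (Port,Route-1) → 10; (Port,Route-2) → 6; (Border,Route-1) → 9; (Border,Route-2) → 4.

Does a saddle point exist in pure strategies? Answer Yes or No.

Row minima: Port → 6, Border → 4; maximin = 6.
Column maxima: Route-1 → 10, Route-2 → 6; minimax = 6.
maximin = minimax = 6, so a saddle point exists.

Yes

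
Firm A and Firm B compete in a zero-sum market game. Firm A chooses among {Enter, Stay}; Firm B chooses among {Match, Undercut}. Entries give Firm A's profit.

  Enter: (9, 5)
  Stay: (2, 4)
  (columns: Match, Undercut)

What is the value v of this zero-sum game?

Row minima: Enter → 5, Stay → 2; maximin = 5.
Column maxima: Match → 9, Undercut → 5; minimax = 5.
Since maximin = minimax = 5, there is a saddle point and the value is 5.

5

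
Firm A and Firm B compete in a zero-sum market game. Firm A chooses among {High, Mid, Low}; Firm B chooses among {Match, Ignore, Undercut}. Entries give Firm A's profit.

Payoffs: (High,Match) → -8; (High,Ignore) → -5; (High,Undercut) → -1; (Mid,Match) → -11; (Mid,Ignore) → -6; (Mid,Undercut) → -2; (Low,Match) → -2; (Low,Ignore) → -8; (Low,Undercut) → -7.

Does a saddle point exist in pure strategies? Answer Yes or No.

No

Row minima: High → -8, Mid → -11, Low → -8; maximin = -8.
Column maxima: Match → -2, Ignore → -5, Undercut → -1; minimax = -5.
-8 ≠ -5, so no pure-strategy equilibrium exists.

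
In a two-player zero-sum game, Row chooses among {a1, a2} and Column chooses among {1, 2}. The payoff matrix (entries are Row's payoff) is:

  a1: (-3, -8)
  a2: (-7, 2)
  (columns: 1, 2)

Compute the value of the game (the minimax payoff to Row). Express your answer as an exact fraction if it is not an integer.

Row minima: a1 → -8, a2 → -7; maximin = -7.
Column maxima: 1 → -3, 2 → 2; minimax = -3.
-7 ≠ -3, so there is no saddle point; optimal play is mixed.
Let Row play a1 with probability p. Expected payoff against 1: (-3)p + (-7)(1−p) = 4p − 7; against 2: (-8)p + 2(1−p) = −10p + 2.
Setting these equal: 4p − 7 = −10p + 2 ⇒ 14p = 9 ⇒ p = 9/14, and the value is (4)·(9/14) − 7 = -31/7.
For Column: with q = P(1), equating a1's and a2's payoffs gives 5q − 8 = −9q + 2 ⇒ q = 5/7.

-31/7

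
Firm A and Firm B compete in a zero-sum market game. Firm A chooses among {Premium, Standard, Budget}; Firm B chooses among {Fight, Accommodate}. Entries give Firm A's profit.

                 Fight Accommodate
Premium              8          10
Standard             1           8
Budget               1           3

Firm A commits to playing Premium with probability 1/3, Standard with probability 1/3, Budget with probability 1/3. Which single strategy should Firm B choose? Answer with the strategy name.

Fight

If Firm B plays Fight, Firm A's expected payoff is (1/3)·8 + (1/3)·1 + (1/3)·1 = 10/3.
If Firm B plays Accommodate, Firm A's expected payoff is (1/3)·10 + (1/3)·8 + (1/3)·3 = 7.
Firm B minimizes Firm A's payoff; the smallest is 10/3, so the best response is Fight.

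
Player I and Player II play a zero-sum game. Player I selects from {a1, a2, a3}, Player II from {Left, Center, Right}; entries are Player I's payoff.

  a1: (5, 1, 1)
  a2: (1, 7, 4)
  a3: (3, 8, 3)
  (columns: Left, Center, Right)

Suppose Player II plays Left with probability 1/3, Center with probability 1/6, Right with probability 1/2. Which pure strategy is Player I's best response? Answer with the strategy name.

a3

Expected payoff of a1: (1/3)·5 + (1/6)·1 + (1/2)·1 = 7/3.
Expected payoff of a2: (1/3)·1 + (1/6)·7 + (1/2)·4 = 7/2.
Expected payoff of a3: (1/3)·3 + (1/6)·8 + (1/2)·3 = 23/6.
The largest is 23/6, so Player I's best response is a3.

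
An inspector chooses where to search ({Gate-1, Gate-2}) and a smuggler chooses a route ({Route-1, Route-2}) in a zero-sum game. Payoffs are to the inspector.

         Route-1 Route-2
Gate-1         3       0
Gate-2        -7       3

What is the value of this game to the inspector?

9/13

Row minima: Gate-1 → 0, Gate-2 → -7; maximin = 0.
Column maxima: Route-1 → 3, Route-2 → 3; minimax = 3.
0 ≠ 3, so there is no saddle point; optimal play is mixed.
Let the inspector play Gate-1 with probability p. Expected payoff against Route-1: 3p + (-7)(1−p) = 10p − 7; against Route-2: 0p + 3(1−p) = −3p + 3.
Setting these equal: 10p − 7 = −3p + 3 ⇒ 13p = 10 ⇒ p = 10/13, and the value is (10)·(10/13) − 7 = 9/13.
For the smuggler: with q = P(Route-1), equating Gate-1's and Gate-2's payoffs gives 3q = −10q + 3 ⇒ q = 3/13.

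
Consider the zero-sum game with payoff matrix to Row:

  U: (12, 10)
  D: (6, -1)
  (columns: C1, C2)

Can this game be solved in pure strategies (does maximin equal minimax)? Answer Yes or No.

Yes

Row minima: U → 10, D → -1; maximin = 10.
Column maxima: C1 → 12, C2 → 10; minimax = 10.
maximin = minimax = 10, so a saddle point exists.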